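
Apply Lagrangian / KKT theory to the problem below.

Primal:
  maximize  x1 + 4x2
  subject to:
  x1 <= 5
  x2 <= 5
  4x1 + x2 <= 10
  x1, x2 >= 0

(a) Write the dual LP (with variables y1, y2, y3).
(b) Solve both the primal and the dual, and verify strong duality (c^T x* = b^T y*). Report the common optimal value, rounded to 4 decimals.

The standard primal-dual pair for 'max c^T x s.t. A x <= b, x >= 0' is:
  Dual:  min b^T y  s.t.  A^T y >= c,  y >= 0.

So the dual LP is:
  minimize  5y1 + 5y2 + 10y3
  subject to:
    y1 + 4y3 >= 1
    y2 + y3 >= 4
    y1, y2, y3 >= 0

Solving the primal: x* = (1.25, 5).
  primal value c^T x* = 21.25.
Solving the dual: y* = (0, 3.75, 0.25).
  dual value b^T y* = 21.25.
Strong duality: c^T x* = b^T y*. Confirmed.

21.25


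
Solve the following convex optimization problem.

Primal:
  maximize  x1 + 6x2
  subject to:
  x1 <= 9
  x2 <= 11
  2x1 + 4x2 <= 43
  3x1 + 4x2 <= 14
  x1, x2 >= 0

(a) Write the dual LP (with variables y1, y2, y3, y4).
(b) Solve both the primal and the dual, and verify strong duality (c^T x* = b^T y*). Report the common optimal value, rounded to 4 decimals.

The standard primal-dual pair for 'max c^T x s.t. A x <= b, x >= 0' is:
  Dual:  min b^T y  s.t.  A^T y >= c,  y >= 0.

So the dual LP is:
  minimize  9y1 + 11y2 + 43y3 + 14y4
  subject to:
    y1 + 2y3 + 3y4 >= 1
    y2 + 4y3 + 4y4 >= 6
    y1, y2, y3, y4 >= 0

Solving the primal: x* = (0, 3.5).
  primal value c^T x* = 21.
Solving the dual: y* = (0, 0, 0, 1.5).
  dual value b^T y* = 21.
Strong duality: c^T x* = b^T y*. Confirmed.

21


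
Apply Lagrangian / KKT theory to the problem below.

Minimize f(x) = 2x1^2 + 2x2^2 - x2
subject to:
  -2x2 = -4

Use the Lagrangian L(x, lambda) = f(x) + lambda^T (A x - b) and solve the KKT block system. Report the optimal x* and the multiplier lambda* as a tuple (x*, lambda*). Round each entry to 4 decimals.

Form the Lagrangian:
  L(x, lambda) = (1/2) x^T Q x + c^T x + lambda^T (A x - b)
Stationarity (grad_x L = 0): Q x + c + A^T lambda = 0.
Primal feasibility: A x = b.

This gives the KKT block system:
  [ Q   A^T ] [ x     ]   [-c ]
  [ A    0  ] [ lambda ] = [ b ]

Solving the linear system:
  x*      = (0, 2)
  lambda* = (3.5)
  f(x*)   = 6

x* = (0, 2), lambda* = (3.5)


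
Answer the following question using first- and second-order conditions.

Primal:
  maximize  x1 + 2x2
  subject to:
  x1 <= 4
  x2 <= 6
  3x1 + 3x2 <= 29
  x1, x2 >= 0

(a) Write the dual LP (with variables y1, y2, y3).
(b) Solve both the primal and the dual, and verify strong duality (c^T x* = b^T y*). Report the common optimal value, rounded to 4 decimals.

The standard primal-dual pair for 'max c^T x s.t. A x <= b, x >= 0' is:
  Dual:  min b^T y  s.t.  A^T y >= c,  y >= 0.

So the dual LP is:
  minimize  4y1 + 6y2 + 29y3
  subject to:
    y1 + 3y3 >= 1
    y2 + 3y3 >= 2
    y1, y2, y3 >= 0

Solving the primal: x* = (3.6667, 6).
  primal value c^T x* = 15.6667.
Solving the dual: y* = (0, 1, 0.3333).
  dual value b^T y* = 15.6667.
Strong duality: c^T x* = b^T y*. Confirmed.

15.6667


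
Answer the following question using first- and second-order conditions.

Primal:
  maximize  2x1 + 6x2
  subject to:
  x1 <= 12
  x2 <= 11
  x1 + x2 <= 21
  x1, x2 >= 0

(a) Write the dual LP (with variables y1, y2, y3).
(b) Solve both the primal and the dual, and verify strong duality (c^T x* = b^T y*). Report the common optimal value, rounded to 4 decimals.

The standard primal-dual pair for 'max c^T x s.t. A x <= b, x >= 0' is:
  Dual:  min b^T y  s.t.  A^T y >= c,  y >= 0.

So the dual LP is:
  minimize  12y1 + 11y2 + 21y3
  subject to:
    y1 + y3 >= 2
    y2 + y3 >= 6
    y1, y2, y3 >= 0

Solving the primal: x* = (10, 11).
  primal value c^T x* = 86.
Solving the dual: y* = (0, 4, 2).
  dual value b^T y* = 86.
Strong duality: c^T x* = b^T y*. Confirmed.

86


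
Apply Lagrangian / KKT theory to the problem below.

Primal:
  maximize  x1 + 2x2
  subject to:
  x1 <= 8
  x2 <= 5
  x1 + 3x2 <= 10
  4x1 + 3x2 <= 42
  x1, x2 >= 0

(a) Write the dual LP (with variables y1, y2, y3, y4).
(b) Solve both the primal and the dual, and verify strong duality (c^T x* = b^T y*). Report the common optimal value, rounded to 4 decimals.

The standard primal-dual pair for 'max c^T x s.t. A x <= b, x >= 0' is:
  Dual:  min b^T y  s.t.  A^T y >= c,  y >= 0.

So the dual LP is:
  minimize  8y1 + 5y2 + 10y3 + 42y4
  subject to:
    y1 + y3 + 4y4 >= 1
    y2 + 3y3 + 3y4 >= 2
    y1, y2, y3, y4 >= 0

Solving the primal: x* = (8, 0.6667).
  primal value c^T x* = 9.3333.
Solving the dual: y* = (0.3333, 0, 0.6667, 0).
  dual value b^T y* = 9.3333.
Strong duality: c^T x* = b^T y*. Confirmed.

9.3333


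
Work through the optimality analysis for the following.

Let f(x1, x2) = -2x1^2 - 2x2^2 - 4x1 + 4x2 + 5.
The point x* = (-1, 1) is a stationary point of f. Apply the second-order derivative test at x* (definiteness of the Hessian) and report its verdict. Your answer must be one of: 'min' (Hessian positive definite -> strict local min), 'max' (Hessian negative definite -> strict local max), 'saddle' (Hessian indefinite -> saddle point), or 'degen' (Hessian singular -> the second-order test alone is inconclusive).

Compute the Hessian H = grad^2 f:
  H = [[-4, 0], [0, -4]]
Verify stationarity: grad f(x*) = H x* + g = (0, 0).
Eigenvalues of H: -4, -4.
Both eigenvalues < 0, so H is negative definite -> x* is a strict local max.

max


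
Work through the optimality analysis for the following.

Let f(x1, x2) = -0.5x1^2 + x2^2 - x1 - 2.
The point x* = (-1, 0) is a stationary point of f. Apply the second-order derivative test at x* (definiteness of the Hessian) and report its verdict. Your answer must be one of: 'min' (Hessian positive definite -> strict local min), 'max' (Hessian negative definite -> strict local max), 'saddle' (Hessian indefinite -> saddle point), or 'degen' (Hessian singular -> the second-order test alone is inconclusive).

Compute the Hessian H = grad^2 f:
  H = [[-1, 0], [0, 2]]
Verify stationarity: grad f(x*) = H x* + g = (0, 0).
Eigenvalues of H: -1, 2.
Eigenvalues have mixed signs, so H is indefinite -> x* is a saddle point.

saddle


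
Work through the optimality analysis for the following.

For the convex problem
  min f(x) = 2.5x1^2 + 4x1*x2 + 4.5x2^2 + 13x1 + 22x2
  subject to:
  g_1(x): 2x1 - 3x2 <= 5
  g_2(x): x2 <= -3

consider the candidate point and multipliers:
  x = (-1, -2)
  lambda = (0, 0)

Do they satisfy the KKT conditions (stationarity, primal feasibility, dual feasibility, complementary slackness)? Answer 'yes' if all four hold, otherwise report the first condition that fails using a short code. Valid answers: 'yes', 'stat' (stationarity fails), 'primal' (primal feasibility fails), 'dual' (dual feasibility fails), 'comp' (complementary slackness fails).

Gradient of f: grad f(x) = Q x + c = (0, 0)
Constraint values g_i(x) = a_i^T x - b_i:
  g_1((-1, -2)) = -1
  g_2((-1, -2)) = 1
Stationarity residual: grad f(x) + sum_i lambda_i a_i = (0, 0)
  -> stationarity OK
Primal feasibility (all g_i <= 0): FAILS
Dual feasibility (all lambda_i >= 0): OK
Complementary slackness (lambda_i * g_i(x) = 0 for all i): OK

Verdict: the first failing condition is primal_feasibility -> primal.

primal


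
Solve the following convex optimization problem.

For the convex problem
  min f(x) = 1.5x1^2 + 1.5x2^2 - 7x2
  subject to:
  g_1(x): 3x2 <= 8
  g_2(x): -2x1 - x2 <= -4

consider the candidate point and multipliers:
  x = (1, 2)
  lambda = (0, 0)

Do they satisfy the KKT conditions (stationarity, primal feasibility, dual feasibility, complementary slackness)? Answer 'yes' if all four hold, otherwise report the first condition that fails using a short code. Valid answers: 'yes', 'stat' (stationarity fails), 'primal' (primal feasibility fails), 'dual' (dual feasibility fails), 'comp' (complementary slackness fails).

Gradient of f: grad f(x) = Q x + c = (3, -1)
Constraint values g_i(x) = a_i^T x - b_i:
  g_1((1, 2)) = -2
  g_2((1, 2)) = 0
Stationarity residual: grad f(x) + sum_i lambda_i a_i = (3, -1)
  -> stationarity FAILS
Primal feasibility (all g_i <= 0): OK
Dual feasibility (all lambda_i >= 0): OK
Complementary slackness (lambda_i * g_i(x) = 0 for all i): OK

Verdict: the first failing condition is stationarity -> stat.

stat


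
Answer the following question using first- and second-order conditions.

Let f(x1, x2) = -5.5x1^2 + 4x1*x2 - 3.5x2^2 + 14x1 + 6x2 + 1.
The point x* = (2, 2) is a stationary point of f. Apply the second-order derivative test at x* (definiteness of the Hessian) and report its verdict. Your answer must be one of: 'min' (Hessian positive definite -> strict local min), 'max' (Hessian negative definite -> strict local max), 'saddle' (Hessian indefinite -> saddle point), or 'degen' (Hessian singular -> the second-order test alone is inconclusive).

Compute the Hessian H = grad^2 f:
  H = [[-11, 4], [4, -7]]
Verify stationarity: grad f(x*) = H x* + g = (0, 0).
Eigenvalues of H: -13.4721, -4.5279.
Both eigenvalues < 0, so H is negative definite -> x* is a strict local max.

max


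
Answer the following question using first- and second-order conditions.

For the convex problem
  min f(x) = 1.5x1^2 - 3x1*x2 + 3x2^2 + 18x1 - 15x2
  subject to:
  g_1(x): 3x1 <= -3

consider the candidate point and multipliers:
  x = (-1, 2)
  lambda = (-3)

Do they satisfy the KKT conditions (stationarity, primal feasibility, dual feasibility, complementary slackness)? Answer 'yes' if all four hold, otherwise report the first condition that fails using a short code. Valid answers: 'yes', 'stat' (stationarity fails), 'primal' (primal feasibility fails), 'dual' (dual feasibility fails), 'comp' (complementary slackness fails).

Gradient of f: grad f(x) = Q x + c = (9, 0)
Constraint values g_i(x) = a_i^T x - b_i:
  g_1((-1, 2)) = 0
Stationarity residual: grad f(x) + sum_i lambda_i a_i = (0, 0)
  -> stationarity OK
Primal feasibility (all g_i <= 0): OK
Dual feasibility (all lambda_i >= 0): FAILS
Complementary slackness (lambda_i * g_i(x) = 0 for all i): OK

Verdict: the first failing condition is dual_feasibility -> dual.

dual


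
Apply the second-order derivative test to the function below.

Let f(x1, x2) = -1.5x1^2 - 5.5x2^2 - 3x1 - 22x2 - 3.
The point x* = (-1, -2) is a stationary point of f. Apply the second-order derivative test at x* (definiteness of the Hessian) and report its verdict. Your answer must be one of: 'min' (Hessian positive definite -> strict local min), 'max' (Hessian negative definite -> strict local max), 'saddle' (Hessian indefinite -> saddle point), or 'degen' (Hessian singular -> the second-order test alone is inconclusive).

Compute the Hessian H = grad^2 f:
  H = [[-3, 0], [0, -11]]
Verify stationarity: grad f(x*) = H x* + g = (0, 0).
Eigenvalues of H: -11, -3.
Both eigenvalues < 0, so H is negative definite -> x* is a strict local max.

max


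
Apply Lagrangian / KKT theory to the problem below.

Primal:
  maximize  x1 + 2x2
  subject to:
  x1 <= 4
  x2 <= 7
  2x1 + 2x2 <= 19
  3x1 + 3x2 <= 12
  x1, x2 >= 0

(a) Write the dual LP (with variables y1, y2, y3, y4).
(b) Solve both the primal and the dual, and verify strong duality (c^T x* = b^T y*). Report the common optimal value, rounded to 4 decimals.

The standard primal-dual pair for 'max c^T x s.t. A x <= b, x >= 0' is:
  Dual:  min b^T y  s.t.  A^T y >= c,  y >= 0.

So the dual LP is:
  minimize  4y1 + 7y2 + 19y3 + 12y4
  subject to:
    y1 + 2y3 + 3y4 >= 1
    y2 + 2y3 + 3y4 >= 2
    y1, y2, y3, y4 >= 0

Solving the primal: x* = (0, 4).
  primal value c^T x* = 8.
Solving the dual: y* = (0, 0, 0, 0.6667).
  dual value b^T y* = 8.
Strong duality: c^T x* = b^T y*. Confirmed.

8


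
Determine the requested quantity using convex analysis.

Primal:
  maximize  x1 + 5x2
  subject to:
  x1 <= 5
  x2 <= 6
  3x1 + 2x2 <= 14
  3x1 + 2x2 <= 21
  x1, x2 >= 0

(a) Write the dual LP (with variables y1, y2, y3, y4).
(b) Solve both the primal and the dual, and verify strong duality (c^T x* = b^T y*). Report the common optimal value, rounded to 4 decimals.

The standard primal-dual pair for 'max c^T x s.t. A x <= b, x >= 0' is:
  Dual:  min b^T y  s.t.  A^T y >= c,  y >= 0.

So the dual LP is:
  minimize  5y1 + 6y2 + 14y3 + 21y4
  subject to:
    y1 + 3y3 + 3y4 >= 1
    y2 + 2y3 + 2y4 >= 5
    y1, y2, y3, y4 >= 0

Solving the primal: x* = (0.6667, 6).
  primal value c^T x* = 30.6667.
Solving the dual: y* = (0, 4.3333, 0.3333, 0).
  dual value b^T y* = 30.6667.
Strong duality: c^T x* = b^T y*. Confirmed.

30.6667


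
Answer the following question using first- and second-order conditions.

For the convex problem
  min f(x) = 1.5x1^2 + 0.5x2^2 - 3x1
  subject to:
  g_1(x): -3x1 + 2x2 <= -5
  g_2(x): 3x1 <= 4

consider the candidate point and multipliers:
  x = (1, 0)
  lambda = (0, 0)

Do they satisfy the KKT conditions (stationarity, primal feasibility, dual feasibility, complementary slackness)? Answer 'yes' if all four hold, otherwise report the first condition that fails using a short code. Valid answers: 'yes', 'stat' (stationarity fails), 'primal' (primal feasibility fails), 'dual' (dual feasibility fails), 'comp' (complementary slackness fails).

Gradient of f: grad f(x) = Q x + c = (0, 0)
Constraint values g_i(x) = a_i^T x - b_i:
  g_1((1, 0)) = 2
  g_2((1, 0)) = -1
Stationarity residual: grad f(x) + sum_i lambda_i a_i = (0, 0)
  -> stationarity OK
Primal feasibility (all g_i <= 0): FAILS
Dual feasibility (all lambda_i >= 0): OK
Complementary slackness (lambda_i * g_i(x) = 0 for all i): OK

Verdict: the first failing condition is primal_feasibility -> primal.

primal


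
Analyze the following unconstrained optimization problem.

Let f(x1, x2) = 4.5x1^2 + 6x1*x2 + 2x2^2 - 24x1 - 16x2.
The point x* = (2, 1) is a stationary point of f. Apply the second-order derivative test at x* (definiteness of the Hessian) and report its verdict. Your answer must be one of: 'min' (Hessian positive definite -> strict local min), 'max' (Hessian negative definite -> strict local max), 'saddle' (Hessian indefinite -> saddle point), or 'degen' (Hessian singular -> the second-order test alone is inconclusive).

Compute the Hessian H = grad^2 f:
  H = [[9, 6], [6, 4]]
Verify stationarity: grad f(x*) = H x* + g = (0, 0).
Eigenvalues of H: 0, 13.
H has a zero eigenvalue (singular; positive semidefinite but not definite), so H is neither positive definite, negative definite, nor indefinite. The second-order test alone is inconclusive -> degen.
(Indeed, f is constant along the null direction of H through x*, so x* is not a strict local extremum.)

degen


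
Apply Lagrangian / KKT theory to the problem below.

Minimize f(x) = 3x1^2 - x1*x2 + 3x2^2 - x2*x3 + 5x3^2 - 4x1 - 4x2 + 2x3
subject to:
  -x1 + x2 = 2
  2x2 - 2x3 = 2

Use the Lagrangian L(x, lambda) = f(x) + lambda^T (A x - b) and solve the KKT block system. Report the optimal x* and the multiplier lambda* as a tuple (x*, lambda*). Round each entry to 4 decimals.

Form the Lagrangian:
  L(x, lambda) = (1/2) x^T Q x + c^T x + lambda^T (A x - b)
Stationarity (grad_x L = 0): Q x + c + A^T lambda = 0.
Primal feasibility: A x = b.

This gives the KKT block system:
  [ Q   A^T ] [ x     ]   [-c ]
  [ A    0  ] [ lambda ] = [ b ]

Solving the linear system:
  x*      = (-0.6111, 1.3889, 0.3889)
  lambda* = (-9.0556, 2.25)
  f(x*)   = 5.6389

x* = (-0.6111, 1.3889, 0.3889), lambda* = (-9.0556, 2.25)


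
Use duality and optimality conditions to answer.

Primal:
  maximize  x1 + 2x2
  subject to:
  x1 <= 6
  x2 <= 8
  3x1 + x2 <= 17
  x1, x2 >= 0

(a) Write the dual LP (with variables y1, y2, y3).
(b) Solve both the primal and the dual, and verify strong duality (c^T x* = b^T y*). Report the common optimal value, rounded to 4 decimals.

The standard primal-dual pair for 'max c^T x s.t. A x <= b, x >= 0' is:
  Dual:  min b^T y  s.t.  A^T y >= c,  y >= 0.

So the dual LP is:
  minimize  6y1 + 8y2 + 17y3
  subject to:
    y1 + 3y3 >= 1
    y2 + y3 >= 2
    y1, y2, y3 >= 0

Solving the primal: x* = (3, 8).
  primal value c^T x* = 19.
Solving the dual: y* = (0, 1.6667, 0.3333).
  dual value b^T y* = 19.
Strong duality: c^T x* = b^T y*. Confirmed.

19


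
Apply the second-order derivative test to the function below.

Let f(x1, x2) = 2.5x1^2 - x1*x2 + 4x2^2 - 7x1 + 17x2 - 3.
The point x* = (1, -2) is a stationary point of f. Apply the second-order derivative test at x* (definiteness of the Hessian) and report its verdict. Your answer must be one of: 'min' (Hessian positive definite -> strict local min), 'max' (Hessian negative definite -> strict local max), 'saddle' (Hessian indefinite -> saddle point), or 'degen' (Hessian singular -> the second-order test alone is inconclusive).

Compute the Hessian H = grad^2 f:
  H = [[5, -1], [-1, 8]]
Verify stationarity: grad f(x*) = H x* + g = (0, 0).
Eigenvalues of H: 4.6972, 8.3028.
Both eigenvalues > 0, so H is positive definite -> x* is a strict local min.

min


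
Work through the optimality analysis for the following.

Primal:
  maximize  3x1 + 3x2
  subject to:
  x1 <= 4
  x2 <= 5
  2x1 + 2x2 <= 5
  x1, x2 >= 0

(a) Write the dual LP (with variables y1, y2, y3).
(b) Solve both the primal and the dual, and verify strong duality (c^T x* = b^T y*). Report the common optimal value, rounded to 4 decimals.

The standard primal-dual pair for 'max c^T x s.t. A x <= b, x >= 0' is:
  Dual:  min b^T y  s.t.  A^T y >= c,  y >= 0.

So the dual LP is:
  minimize  4y1 + 5y2 + 5y3
  subject to:
    y1 + 2y3 >= 3
    y2 + 2y3 >= 3
    y1, y2, y3 >= 0

Solving the primal: x* = (2.5, 0).
  primal value c^T x* = 7.5.
Solving the dual: y* = (0, 0, 1.5).
  dual value b^T y* = 7.5.
Strong duality: c^T x* = b^T y*. Confirmed.

7.5


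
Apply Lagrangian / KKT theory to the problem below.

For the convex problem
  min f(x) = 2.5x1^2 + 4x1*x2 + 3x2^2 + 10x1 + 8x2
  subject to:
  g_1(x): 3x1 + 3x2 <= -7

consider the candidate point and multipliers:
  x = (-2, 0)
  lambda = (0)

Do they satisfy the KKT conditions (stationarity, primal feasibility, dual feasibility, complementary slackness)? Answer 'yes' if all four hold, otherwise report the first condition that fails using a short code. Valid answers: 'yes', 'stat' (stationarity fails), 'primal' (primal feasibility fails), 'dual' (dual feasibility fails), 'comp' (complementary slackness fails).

Gradient of f: grad f(x) = Q x + c = (0, 0)
Constraint values g_i(x) = a_i^T x - b_i:
  g_1((-2, 0)) = 1
Stationarity residual: grad f(x) + sum_i lambda_i a_i = (0, 0)
  -> stationarity OK
Primal feasibility (all g_i <= 0): FAILS
Dual feasibility (all lambda_i >= 0): OK
Complementary slackness (lambda_i * g_i(x) = 0 for all i): OK

Verdict: the first failing condition is primal_feasibility -> primal.

primal


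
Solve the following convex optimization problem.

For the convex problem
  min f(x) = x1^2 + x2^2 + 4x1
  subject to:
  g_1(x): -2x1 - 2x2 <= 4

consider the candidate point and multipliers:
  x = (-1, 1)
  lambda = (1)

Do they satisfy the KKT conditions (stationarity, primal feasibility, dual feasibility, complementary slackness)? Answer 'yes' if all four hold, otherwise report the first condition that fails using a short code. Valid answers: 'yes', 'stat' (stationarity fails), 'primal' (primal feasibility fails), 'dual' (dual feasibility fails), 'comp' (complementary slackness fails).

Gradient of f: grad f(x) = Q x + c = (2, 2)
Constraint values g_i(x) = a_i^T x - b_i:
  g_1((-1, 1)) = -4
Stationarity residual: grad f(x) + sum_i lambda_i a_i = (0, 0)
  -> stationarity OK
Primal feasibility (all g_i <= 0): OK
Dual feasibility (all lambda_i >= 0): OK
Complementary slackness (lambda_i * g_i(x) = 0 for all i): FAILS

Verdict: the first failing condition is complementary_slackness -> comp.

comp


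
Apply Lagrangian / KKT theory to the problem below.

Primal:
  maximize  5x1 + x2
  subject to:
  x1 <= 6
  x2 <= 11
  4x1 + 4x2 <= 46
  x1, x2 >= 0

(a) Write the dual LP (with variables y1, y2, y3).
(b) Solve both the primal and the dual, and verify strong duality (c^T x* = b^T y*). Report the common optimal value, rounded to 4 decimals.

The standard primal-dual pair for 'max c^T x s.t. A x <= b, x >= 0' is:
  Dual:  min b^T y  s.t.  A^T y >= c,  y >= 0.

So the dual LP is:
  minimize  6y1 + 11y2 + 46y3
  subject to:
    y1 + 4y3 >= 5
    y2 + 4y3 >= 1
    y1, y2, y3 >= 0

Solving the primal: x* = (6, 5.5).
  primal value c^T x* = 35.5.
Solving the dual: y* = (4, 0, 0.25).
  dual value b^T y* = 35.5.
Strong duality: c^T x* = b^T y*. Confirmed.

35.5


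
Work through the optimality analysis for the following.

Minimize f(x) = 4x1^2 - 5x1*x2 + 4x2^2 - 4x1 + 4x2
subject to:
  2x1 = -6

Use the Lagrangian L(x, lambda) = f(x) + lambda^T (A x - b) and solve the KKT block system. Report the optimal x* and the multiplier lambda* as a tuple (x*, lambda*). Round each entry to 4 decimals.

Form the Lagrangian:
  L(x, lambda) = (1/2) x^T Q x + c^T x + lambda^T (A x - b)
Stationarity (grad_x L = 0): Q x + c + A^T lambda = 0.
Primal feasibility: A x = b.

This gives the KKT block system:
  [ Q   A^T ] [ x     ]   [-c ]
  [ A    0  ] [ lambda ] = [ b ]

Solving the linear system:
  x*      = (-3, -2.375)
  lambda* = (8.0625)
  f(x*)   = 25.4375

x* = (-3, -2.375), lambda* = (8.0625)


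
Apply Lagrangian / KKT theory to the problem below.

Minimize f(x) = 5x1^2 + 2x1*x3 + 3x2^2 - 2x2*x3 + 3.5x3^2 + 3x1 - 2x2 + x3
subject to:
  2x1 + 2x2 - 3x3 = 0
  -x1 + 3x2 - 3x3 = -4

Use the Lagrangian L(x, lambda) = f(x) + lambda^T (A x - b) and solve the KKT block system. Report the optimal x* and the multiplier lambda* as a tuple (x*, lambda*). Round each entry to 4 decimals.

Form the Lagrangian:
  L(x, lambda) = (1/2) x^T Q x + c^T x + lambda^T (A x - b)
Stationarity (grad_x L = 0): Q x + c + A^T lambda = 0.
Primal feasibility: A x = b.

This gives the KKT block system:
  [ Q   A^T ] [ x     ]   [-c ]
  [ A    0  ] [ lambda ] = [ b ]

Solving the linear system:
  x*      = (0.9748, -1.0757, -0.0673)
  lambda* = (-3.6899, 5.2332)
  f(x*)   = 12.9706

x* = (0.9748, -1.0757, -0.0673), lambda* = (-3.6899, 5.2332)


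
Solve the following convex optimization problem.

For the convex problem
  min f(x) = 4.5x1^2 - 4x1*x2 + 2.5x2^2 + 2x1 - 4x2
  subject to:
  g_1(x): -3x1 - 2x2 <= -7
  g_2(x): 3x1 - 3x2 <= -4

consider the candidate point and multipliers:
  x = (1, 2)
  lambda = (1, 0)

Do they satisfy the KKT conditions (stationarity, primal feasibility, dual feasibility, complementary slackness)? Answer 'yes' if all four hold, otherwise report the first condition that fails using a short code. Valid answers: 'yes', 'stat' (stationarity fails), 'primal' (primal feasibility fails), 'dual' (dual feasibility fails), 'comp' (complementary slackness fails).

Gradient of f: grad f(x) = Q x + c = (3, 2)
Constraint values g_i(x) = a_i^T x - b_i:
  g_1((1, 2)) = 0
  g_2((1, 2)) = 1
Stationarity residual: grad f(x) + sum_i lambda_i a_i = (0, 0)
  -> stationarity OK
Primal feasibility (all g_i <= 0): FAILS
Dual feasibility (all lambda_i >= 0): OK
Complementary slackness (lambda_i * g_i(x) = 0 for all i): OK

Verdict: the first failing condition is primal_feasibility -> primal.

primal


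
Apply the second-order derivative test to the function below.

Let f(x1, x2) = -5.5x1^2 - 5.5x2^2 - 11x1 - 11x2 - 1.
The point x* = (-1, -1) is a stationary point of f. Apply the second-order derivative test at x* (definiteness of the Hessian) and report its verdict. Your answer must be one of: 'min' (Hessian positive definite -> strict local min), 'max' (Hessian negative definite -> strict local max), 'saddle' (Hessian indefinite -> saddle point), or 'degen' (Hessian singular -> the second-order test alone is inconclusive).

Compute the Hessian H = grad^2 f:
  H = [[-11, 0], [0, -11]]
Verify stationarity: grad f(x*) = H x* + g = (0, 0).
Eigenvalues of H: -11, -11.
Both eigenvalues < 0, so H is negative definite -> x* is a strict local max.

max


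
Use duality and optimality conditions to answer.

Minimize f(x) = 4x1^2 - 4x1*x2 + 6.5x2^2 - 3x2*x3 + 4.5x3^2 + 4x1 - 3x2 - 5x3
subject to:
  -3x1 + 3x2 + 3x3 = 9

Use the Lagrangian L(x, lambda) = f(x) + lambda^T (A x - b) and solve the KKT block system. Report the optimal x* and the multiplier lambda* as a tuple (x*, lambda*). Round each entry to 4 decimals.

Form the Lagrangian:
  L(x, lambda) = (1/2) x^T Q x + c^T x + lambda^T (A x - b)
Stationarity (grad_x L = 0): Q x + c + A^T lambda = 0.
Primal feasibility: A x = b.

This gives the KKT block system:
  [ Q   A^T ] [ x     ]   [-c ]
  [ A    0  ] [ lambda ] = [ b ]

Solving the linear system:
  x*      = (-0.8364, 0.7364, 1.4273)
  lambda* = (-1.8788)
  f(x*)   = 2.1091

x* = (-0.8364, 0.7364, 1.4273), lambda* = (-1.8788)


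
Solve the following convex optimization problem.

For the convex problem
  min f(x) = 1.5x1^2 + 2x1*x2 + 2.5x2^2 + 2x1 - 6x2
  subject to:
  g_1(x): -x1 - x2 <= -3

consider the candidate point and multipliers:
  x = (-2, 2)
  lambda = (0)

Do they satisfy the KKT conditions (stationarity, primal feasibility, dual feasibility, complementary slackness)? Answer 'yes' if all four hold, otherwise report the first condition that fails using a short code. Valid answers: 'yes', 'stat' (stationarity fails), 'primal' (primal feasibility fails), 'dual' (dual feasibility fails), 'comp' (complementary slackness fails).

Gradient of f: grad f(x) = Q x + c = (0, 0)
Constraint values g_i(x) = a_i^T x - b_i:
  g_1((-2, 2)) = 3
Stationarity residual: grad f(x) + sum_i lambda_i a_i = (0, 0)
  -> stationarity OK
Primal feasibility (all g_i <= 0): FAILS
Dual feasibility (all lambda_i >= 0): OK
Complementary slackness (lambda_i * g_i(x) = 0 for all i): OK

Verdict: the first failing condition is primal_feasibility -> primal.

primal


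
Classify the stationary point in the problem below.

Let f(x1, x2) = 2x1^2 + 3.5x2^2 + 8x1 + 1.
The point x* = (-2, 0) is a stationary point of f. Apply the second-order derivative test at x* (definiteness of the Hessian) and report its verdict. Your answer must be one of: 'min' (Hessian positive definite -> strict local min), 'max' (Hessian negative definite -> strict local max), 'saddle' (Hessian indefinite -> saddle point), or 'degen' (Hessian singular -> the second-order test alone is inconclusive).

Compute the Hessian H = grad^2 f:
  H = [[4, 0], [0, 7]]
Verify stationarity: grad f(x*) = H x* + g = (0, 0).
Eigenvalues of H: 4, 7.
Both eigenvalues > 0, so H is positive definite -> x* is a strict local min.

min


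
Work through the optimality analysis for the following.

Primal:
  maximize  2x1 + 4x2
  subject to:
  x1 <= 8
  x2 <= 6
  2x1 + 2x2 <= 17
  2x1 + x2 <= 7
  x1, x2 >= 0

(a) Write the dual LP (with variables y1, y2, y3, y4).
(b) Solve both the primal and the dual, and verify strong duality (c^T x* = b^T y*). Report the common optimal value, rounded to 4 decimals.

The standard primal-dual pair for 'max c^T x s.t. A x <= b, x >= 0' is:
  Dual:  min b^T y  s.t.  A^T y >= c,  y >= 0.

So the dual LP is:
  minimize  8y1 + 6y2 + 17y3 + 7y4
  subject to:
    y1 + 2y3 + 2y4 >= 2
    y2 + 2y3 + y4 >= 4
    y1, y2, y3, y4 >= 0

Solving the primal: x* = (0.5, 6).
  primal value c^T x* = 25.
Solving the dual: y* = (0, 3, 0, 1).
  dual value b^T y* = 25.
Strong duality: c^T x* = b^T y*. Confirmed.

25


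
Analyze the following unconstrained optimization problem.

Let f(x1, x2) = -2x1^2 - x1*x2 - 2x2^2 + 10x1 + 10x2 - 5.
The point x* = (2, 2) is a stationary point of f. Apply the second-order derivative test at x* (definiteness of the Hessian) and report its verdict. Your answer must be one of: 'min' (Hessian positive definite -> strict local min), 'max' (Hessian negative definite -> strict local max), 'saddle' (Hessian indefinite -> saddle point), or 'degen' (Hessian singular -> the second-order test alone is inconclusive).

Compute the Hessian H = grad^2 f:
  H = [[-4, -1], [-1, -4]]
Verify stationarity: grad f(x*) = H x* + g = (0, 0).
Eigenvalues of H: -5, -3.
Both eigenvalues < 0, so H is negative definite -> x* is a strict local max.

max


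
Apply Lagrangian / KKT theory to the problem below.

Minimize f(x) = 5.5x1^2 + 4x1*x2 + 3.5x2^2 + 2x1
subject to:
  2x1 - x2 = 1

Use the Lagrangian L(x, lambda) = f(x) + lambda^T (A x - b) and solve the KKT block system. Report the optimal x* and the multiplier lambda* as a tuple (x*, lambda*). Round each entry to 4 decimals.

Form the Lagrangian:
  L(x, lambda) = (1/2) x^T Q x + c^T x + lambda^T (A x - b)
Stationarity (grad_x L = 0): Q x + c + A^T lambda = 0.
Primal feasibility: A x = b.

This gives the KKT block system:
  [ Q   A^T ] [ x     ]   [-c ]
  [ A    0  ] [ lambda ] = [ b ]

Solving the linear system:
  x*      = (0.2909, -0.4182)
  lambda* = (-1.7636)
  f(x*)   = 1.1727

x* = (0.2909, -0.4182), lambda* = (-1.7636)


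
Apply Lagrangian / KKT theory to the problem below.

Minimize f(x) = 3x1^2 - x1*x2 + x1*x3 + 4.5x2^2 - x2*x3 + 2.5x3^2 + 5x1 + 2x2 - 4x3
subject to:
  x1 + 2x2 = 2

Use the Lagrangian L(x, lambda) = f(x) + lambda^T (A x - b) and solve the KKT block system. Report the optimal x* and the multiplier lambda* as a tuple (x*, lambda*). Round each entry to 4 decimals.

Form the Lagrangian:
  L(x, lambda) = (1/2) x^T Q x + c^T x + lambda^T (A x - b)
Stationarity (grad_x L = 0): Q x + c + A^T lambda = 0.
Primal feasibility: A x = b.

This gives the KKT block system:
  [ Q   A^T ] [ x     ]   [-c ]
  [ A    0  ] [ lambda ] = [ b ]

Solving the linear system:
  x*      = (0, 1, 1)
  lambda* = (-5)
  f(x*)   = 4

x* = (0, 1, 1), lambda* = (-5)


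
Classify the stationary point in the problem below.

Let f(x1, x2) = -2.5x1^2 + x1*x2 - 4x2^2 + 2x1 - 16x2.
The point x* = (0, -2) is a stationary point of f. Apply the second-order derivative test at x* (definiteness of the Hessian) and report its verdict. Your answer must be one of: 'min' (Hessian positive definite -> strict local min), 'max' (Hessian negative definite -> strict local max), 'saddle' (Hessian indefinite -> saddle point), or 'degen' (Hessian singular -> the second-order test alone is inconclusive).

Compute the Hessian H = grad^2 f:
  H = [[-5, 1], [1, -8]]
Verify stationarity: grad f(x*) = H x* + g = (0, 0).
Eigenvalues of H: -8.3028, -4.6972.
Both eigenvalues < 0, so H is negative definite -> x* is a strict local max.

max


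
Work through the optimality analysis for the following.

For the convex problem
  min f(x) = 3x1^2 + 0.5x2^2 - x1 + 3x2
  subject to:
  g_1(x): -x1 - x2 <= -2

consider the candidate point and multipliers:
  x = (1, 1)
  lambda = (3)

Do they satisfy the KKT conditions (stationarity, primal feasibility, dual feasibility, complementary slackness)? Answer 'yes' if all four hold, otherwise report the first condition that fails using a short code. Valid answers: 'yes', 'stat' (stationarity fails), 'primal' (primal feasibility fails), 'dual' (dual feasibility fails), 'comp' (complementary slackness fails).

Gradient of f: grad f(x) = Q x + c = (5, 4)
Constraint values g_i(x) = a_i^T x - b_i:
  g_1((1, 1)) = 0
Stationarity residual: grad f(x) + sum_i lambda_i a_i = (2, 1)
  -> stationarity FAILS
Primal feasibility (all g_i <= 0): OK
Dual feasibility (all lambda_i >= 0): OK
Complementary slackness (lambda_i * g_i(x) = 0 for all i): OK

Verdict: the first failing condition is stationarity -> stat.

stat


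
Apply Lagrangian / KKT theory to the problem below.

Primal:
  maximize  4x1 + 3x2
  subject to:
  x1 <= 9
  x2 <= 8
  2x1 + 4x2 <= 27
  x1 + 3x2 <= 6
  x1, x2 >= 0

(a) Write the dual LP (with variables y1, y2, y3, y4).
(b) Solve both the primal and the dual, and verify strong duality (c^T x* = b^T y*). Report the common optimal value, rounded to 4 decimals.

The standard primal-dual pair for 'max c^T x s.t. A x <= b, x >= 0' is:
  Dual:  min b^T y  s.t.  A^T y >= c,  y >= 0.

So the dual LP is:
  minimize  9y1 + 8y2 + 27y3 + 6y4
  subject to:
    y1 + 2y3 + y4 >= 4
    y2 + 4y3 + 3y4 >= 3
    y1, y2, y3, y4 >= 0

Solving the primal: x* = (6, 0).
  primal value c^T x* = 24.
Solving the dual: y* = (0, 0, 0, 4).
  dual value b^T y* = 24.
Strong duality: c^T x* = b^T y*. Confirmed.

24


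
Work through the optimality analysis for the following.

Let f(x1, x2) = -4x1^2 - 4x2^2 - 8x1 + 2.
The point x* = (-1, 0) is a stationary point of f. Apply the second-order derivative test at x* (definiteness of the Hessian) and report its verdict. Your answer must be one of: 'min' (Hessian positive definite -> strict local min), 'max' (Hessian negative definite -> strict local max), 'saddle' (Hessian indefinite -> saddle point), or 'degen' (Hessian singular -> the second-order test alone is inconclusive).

Compute the Hessian H = grad^2 f:
  H = [[-8, 0], [0, -8]]
Verify stationarity: grad f(x*) = H x* + g = (0, 0).
Eigenvalues of H: -8, -8.
Both eigenvalues < 0, so H is negative definite -> x* is a strict local max.

max


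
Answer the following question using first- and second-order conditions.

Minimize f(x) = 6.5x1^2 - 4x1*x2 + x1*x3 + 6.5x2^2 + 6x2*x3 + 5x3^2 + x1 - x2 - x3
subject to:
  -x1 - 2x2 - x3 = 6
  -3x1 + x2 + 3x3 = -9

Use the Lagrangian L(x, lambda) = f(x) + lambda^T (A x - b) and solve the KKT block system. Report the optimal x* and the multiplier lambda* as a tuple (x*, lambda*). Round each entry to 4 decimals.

Form the Lagrangian:
  L(x, lambda) = (1/2) x^T Q x + c^T x + lambda^T (A x - b)
Stationarity (grad_x L = 0): Q x + c + A^T lambda = 0.
Primal feasibility: A x = b.

This gives the KKT block system:
  [ Q   A^T ] [ x     ]   [-c ]
  [ A    0  ] [ lambda ] = [ b ]

Solving the linear system:
  x*      = (-0.0514, -1.7383, -2.472)
  lambda* = (-15.6942, 6.8356)
  f(x*)   = 79.9224

x* = (-0.0514, -1.7383, -2.472), lambda* = (-15.6942, 6.8356)


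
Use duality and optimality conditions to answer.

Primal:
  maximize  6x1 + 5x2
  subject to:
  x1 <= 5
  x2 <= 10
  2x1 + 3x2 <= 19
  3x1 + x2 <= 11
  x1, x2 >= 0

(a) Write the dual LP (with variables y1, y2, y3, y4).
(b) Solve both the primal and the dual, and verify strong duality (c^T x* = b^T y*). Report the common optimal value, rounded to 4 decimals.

The standard primal-dual pair for 'max c^T x s.t. A x <= b, x >= 0' is:
  Dual:  min b^T y  s.t.  A^T y >= c,  y >= 0.

So the dual LP is:
  minimize  5y1 + 10y2 + 19y3 + 11y4
  subject to:
    y1 + 2y3 + 3y4 >= 6
    y2 + 3y3 + y4 >= 5
    y1, y2, y3, y4 >= 0

Solving the primal: x* = (2, 5).
  primal value c^T x* = 37.
Solving the dual: y* = (0, 0, 1.2857, 1.1429).
  dual value b^T y* = 37.
Strong duality: c^T x* = b^T y*. Confirmed.

37


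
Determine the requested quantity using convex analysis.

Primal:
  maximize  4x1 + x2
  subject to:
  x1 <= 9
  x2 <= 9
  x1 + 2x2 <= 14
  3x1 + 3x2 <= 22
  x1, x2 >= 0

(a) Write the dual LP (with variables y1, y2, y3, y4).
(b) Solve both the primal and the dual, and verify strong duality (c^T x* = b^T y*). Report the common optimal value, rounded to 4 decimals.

The standard primal-dual pair for 'max c^T x s.t. A x <= b, x >= 0' is:
  Dual:  min b^T y  s.t.  A^T y >= c,  y >= 0.

So the dual LP is:
  minimize  9y1 + 9y2 + 14y3 + 22y4
  subject to:
    y1 + y3 + 3y4 >= 4
    y2 + 2y3 + 3y4 >= 1
    y1, y2, y3, y4 >= 0

Solving the primal: x* = (7.3333, 0).
  primal value c^T x* = 29.3333.
Solving the dual: y* = (0, 0, 0, 1.3333).
  dual value b^T y* = 29.3333.
Strong duality: c^T x* = b^T y*. Confirmed.

29.3333


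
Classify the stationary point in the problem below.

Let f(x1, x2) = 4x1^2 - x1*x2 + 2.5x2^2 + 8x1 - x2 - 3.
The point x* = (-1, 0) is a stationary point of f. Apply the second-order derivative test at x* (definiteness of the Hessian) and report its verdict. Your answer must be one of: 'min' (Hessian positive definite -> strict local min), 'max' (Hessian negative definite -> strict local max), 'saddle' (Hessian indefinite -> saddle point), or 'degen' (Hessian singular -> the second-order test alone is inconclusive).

Compute the Hessian H = grad^2 f:
  H = [[8, -1], [-1, 5]]
Verify stationarity: grad f(x*) = H x* + g = (0, 0).
Eigenvalues of H: 4.6972, 8.3028.
Both eigenvalues > 0, so H is positive definite -> x* is a strict local min.

min


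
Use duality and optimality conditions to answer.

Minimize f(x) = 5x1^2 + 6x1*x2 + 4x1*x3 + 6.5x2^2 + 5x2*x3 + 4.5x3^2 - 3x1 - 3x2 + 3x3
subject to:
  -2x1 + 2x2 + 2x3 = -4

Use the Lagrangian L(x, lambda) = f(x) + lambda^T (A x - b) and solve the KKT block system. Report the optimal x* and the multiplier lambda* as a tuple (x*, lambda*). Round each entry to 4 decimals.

Form the Lagrangian:
  L(x, lambda) = (1/2) x^T Q x + c^T x + lambda^T (A x - b)
Stationarity (grad_x L = 0): Q x + c + A^T lambda = 0.
Primal feasibility: A x = b.

This gives the KKT block system:
  [ Q   A^T ] [ x     ]   [-c ]
  [ A    0  ] [ lambda ] = [ b ]

Solving the linear system:
  x*      = (0.9625, -0.0063, -1.0312)
  lambda* = (1.2312)
  f(x*)   = -0.5187

x* = (0.9625, -0.0063, -1.0312), lambda* = (1.2312)


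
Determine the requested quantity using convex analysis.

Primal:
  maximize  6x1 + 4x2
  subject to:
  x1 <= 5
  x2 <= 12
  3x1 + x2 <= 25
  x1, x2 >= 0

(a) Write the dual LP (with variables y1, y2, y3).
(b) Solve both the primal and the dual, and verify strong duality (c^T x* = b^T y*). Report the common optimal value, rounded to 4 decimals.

The standard primal-dual pair for 'max c^T x s.t. A x <= b, x >= 0' is:
  Dual:  min b^T y  s.t.  A^T y >= c,  y >= 0.

So the dual LP is:
  minimize  5y1 + 12y2 + 25y3
  subject to:
    y1 + 3y3 >= 6
    y2 + y3 >= 4
    y1, y2, y3 >= 0

Solving the primal: x* = (4.3333, 12).
  primal value c^T x* = 74.
Solving the dual: y* = (0, 2, 2).
  dual value b^T y* = 74.
Strong duality: c^T x* = b^T y*. Confirmed.

74


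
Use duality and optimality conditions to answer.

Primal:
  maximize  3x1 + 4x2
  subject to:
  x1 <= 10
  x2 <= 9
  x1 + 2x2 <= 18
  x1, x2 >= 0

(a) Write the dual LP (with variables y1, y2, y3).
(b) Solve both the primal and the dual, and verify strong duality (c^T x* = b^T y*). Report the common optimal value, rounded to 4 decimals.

The standard primal-dual pair for 'max c^T x s.t. A x <= b, x >= 0' is:
  Dual:  min b^T y  s.t.  A^T y >= c,  y >= 0.

So the dual LP is:
  minimize  10y1 + 9y2 + 18y3
  subject to:
    y1 + y3 >= 3
    y2 + 2y3 >= 4
    y1, y2, y3 >= 0

Solving the primal: x* = (10, 4).
  primal value c^T x* = 46.
Solving the dual: y* = (1, 0, 2).
  dual value b^T y* = 46.
Strong duality: c^T x* = b^T y*. Confirmed.

46


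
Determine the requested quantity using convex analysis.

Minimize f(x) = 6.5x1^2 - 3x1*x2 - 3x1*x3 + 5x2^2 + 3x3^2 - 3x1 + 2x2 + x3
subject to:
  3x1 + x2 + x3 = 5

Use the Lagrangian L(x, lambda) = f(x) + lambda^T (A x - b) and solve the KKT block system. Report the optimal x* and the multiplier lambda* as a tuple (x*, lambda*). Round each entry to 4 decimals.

Form the Lagrangian:
  L(x, lambda) = (1/2) x^T Q x + c^T x + lambda^T (A x - b)
Stationarity (grad_x L = 0): Q x + c + A^T lambda = 0.
Primal feasibility: A x = b.

This gives the KKT block system:
  [ Q   A^T ] [ x     ]   [-c ]
  [ A    0  ] [ lambda ] = [ b ]

Solving the linear system:
  x*      = (1.2104, 0.4508, 0.918)
  lambda* = (-2.8764)
  f(x*)   = 6.2852

x* = (1.2104, 0.4508, 0.918), lambda* = (-2.8764)


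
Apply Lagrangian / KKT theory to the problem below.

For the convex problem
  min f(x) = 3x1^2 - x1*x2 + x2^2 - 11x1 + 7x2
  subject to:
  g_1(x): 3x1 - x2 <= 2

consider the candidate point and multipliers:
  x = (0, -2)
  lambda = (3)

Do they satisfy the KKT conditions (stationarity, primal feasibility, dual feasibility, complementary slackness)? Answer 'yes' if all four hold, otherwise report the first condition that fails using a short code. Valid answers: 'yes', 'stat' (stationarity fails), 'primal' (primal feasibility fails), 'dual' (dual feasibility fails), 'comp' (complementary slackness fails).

Gradient of f: grad f(x) = Q x + c = (-9, 3)
Constraint values g_i(x) = a_i^T x - b_i:
  g_1((0, -2)) = 0
Stationarity residual: grad f(x) + sum_i lambda_i a_i = (0, 0)
  -> stationarity OK
Primal feasibility (all g_i <= 0): OK
Dual feasibility (all lambda_i >= 0): OK
Complementary slackness (lambda_i * g_i(x) = 0 for all i): OK

Verdict: yes, KKT holds.

yes


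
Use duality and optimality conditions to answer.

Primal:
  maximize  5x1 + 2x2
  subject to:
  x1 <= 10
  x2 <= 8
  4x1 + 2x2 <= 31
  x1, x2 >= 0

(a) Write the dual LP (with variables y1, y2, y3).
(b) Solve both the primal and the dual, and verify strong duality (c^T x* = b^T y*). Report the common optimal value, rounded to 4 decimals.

The standard primal-dual pair for 'max c^T x s.t. A x <= b, x >= 0' is:
  Dual:  min b^T y  s.t.  A^T y >= c,  y >= 0.

So the dual LP is:
  minimize  10y1 + 8y2 + 31y3
  subject to:
    y1 + 4y3 >= 5
    y2 + 2y3 >= 2
    y1, y2, y3 >= 0

Solving the primal: x* = (7.75, 0).
  primal value c^T x* = 38.75.
Solving the dual: y* = (0, 0, 1.25).
  dual value b^T y* = 38.75.
Strong duality: c^T x* = b^T y*. Confirmed.

38.75
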